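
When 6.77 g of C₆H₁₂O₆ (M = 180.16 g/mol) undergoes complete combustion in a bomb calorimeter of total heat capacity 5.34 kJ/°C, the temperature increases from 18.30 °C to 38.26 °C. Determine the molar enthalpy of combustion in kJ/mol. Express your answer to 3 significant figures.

ΔT = 38.26 − 18.30 = 19.96 °C
q_cal = C_cal × ΔT = 5.34 × 19.96 = 106.5864 kJ
n = 6.77 / 180.16 = 0.03758 mol
q_rxn = −q_cal = -106.5864 kJ
ΔH = -106.5864 / 0.03758 = -2836 kJ/mol

ΔH = -2840 kJ/mol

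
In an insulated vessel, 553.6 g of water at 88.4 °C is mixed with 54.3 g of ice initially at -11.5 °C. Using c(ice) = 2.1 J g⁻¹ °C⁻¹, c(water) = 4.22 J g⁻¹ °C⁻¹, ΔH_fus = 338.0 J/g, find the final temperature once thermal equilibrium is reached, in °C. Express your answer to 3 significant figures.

Heat to bring ice to 0 °C and melt it: q₁ = 54.3×2.1×11.5 + 54.3×338.0 = 19665 J
Heat the water can supply cooling to 0 °C: 553.6×4.22×88.4 = 206519 J > q₁, so all ice melts.
Energy balance: 553.6×4.22×(88.4 − T) = 19665 + 54.3×4.22×(T − 0)
2336.192(88.4 − T) = 19665 + 229.146 T
206519 − 19665 = 2565.338 T
T = 186854 / 2565.338 = 72.84 °C

T_f = 72.8 °C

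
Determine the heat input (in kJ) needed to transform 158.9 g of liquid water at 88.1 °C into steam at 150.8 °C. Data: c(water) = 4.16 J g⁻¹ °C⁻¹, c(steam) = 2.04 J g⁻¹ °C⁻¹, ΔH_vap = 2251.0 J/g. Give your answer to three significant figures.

q1 (heat water 88.1→100.0 °C): 158.9 × 4.16 × 11.9 = 7866 J
q2 (vaporize at 100 °C): 158.9 × 2251.0 = 357684 J
q3 (heat steam 100.0→150.8 °C): 158.9 × 2.04 × 50.8 = 16467 J
Total: 7866 + 357684 + 16467 = 382017 J = 382 kJ

q = 382 kJ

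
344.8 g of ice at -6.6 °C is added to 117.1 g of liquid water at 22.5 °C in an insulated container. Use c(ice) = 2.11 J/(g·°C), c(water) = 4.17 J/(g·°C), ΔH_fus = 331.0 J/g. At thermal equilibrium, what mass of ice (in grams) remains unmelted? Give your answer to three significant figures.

Heat to warm all ice to 0 °C: 344.8×2.11×6.6 = 4801.7 J
Heat released by water cooling to 0 °C: 117.1×4.17×22.5 = 10987 J
10987 J < 4801.7 + 344.8×331.0 = 118930.5 J, so not all ice melts; final T = 0 °C.
Heat left for melting: 10987 − 4801.7 = 6185.3 J
Mass melted = 6185.3 / 331.0 = 18.69 g
Ice remaining = 344.8 − 18.69 = 326.11 g

m_ice remaining = 326 g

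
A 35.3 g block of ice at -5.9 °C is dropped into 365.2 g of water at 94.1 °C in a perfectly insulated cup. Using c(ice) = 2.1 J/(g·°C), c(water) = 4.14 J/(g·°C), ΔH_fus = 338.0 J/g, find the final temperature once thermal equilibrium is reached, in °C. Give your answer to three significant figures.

Heat to bring ice to 0 °C and melt it: q₁ = 35.3×2.1×5.9 + 35.3×338.0 = 12369 J
Heat the water can supply cooling to 0 °C: 365.2×4.14×94.1 = 142272 J > q₁, so all ice melts.
Energy balance: 365.2×4.14×(94.1 − T) = 12369 + 35.3×4.14×(T − 0)
1511.928(94.1 − T) = 12369 + 146.142 T
142272 − 12369 = 1658.070 T
T = 129903 / 1658.070 = 78.346 °C

T_f = 78.3 °C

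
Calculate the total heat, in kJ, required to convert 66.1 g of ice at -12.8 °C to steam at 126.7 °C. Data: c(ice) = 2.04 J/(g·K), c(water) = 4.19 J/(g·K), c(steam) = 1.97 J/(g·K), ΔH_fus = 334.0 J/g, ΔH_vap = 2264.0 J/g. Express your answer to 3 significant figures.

q = 205 kJ

q1 (heat ice -12.8→0.0 °C): 66.1 × 2.04 × 12.8 = 1726 J
q2 (melt at 0 °C): 66.1 × 334.0 = 22077 J
q3 (heat water 0.0→100.0 °C): 66.1 × 4.19 × 100.0 = 27696 J
q4 (vaporize at 100 °C): 66.1 × 2264.0 = 149650 J
q5 (heat steam 100.0→126.7 °C): 66.1 × 1.97 × 26.7 = 3477 J
Total: 1726 + 22077 + 27696 + 149650 + 3477 = 204626 J = 205 kJ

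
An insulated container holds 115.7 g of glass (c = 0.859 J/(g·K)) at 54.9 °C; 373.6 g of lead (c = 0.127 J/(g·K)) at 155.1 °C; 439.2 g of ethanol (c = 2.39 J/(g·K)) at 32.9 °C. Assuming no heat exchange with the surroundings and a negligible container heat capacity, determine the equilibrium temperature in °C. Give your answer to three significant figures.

T_f = 39.6 °C

Σ mᵢcᵢ(T − Tᵢ) = 0  ⇒  T = Σ mᵢcᵢTᵢ / Σ mᵢcᵢ
Σ mᵢcᵢ = 115.7×0.859 + 373.6×0.127 + 439.2×2.39 = 1196.5215
Σ mᵢcᵢTᵢ = 99.3863×54.9 + 47.4472×155.1 + 1049.688×32.9 = 47350
T = 47350 / 1196.5215 = 39.57 °C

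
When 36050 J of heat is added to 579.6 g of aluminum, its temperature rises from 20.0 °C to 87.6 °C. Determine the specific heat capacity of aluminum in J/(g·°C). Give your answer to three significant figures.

c = q / (m ΔT) = 36050 / (579.6 × 67.6)
c = 36050 / 39180.96 = 0.920 J/(g·°C)

c = 0.920 J/(g·°C)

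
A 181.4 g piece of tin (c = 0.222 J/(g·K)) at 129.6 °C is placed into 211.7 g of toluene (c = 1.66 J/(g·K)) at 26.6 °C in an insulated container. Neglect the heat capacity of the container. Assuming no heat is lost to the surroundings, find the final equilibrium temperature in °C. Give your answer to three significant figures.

T_f = 37.2 °C

Heat lost by tin = heat gained by toluene.
(181.4)(0.222)(129.6 − T) = (211.7)(1.66)(T − 26.6)
40.2708 (129.6 − T) = 351.422 (T − 26.6)
5219.1 − 40.2708 T = 351.422 T − 9347.8
14566.9 = 391.6928 T
T = 37.19 °C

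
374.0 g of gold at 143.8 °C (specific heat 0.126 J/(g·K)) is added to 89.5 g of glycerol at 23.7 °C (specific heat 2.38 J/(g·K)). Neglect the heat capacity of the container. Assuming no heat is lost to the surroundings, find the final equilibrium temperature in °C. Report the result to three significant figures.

Heat lost by gold = heat gained by glycerol.
(374.0)(0.126)(143.8 − T) = (89.5)(2.38)(T − 23.7)
47.124 (143.8 − T) = 213.01 (T − 23.7)
6776.4 − 47.124 T = 213.01 T − 5048.3
11824.7 = 260.134 T
T = 45.46 °C

T_f = 45.5 °C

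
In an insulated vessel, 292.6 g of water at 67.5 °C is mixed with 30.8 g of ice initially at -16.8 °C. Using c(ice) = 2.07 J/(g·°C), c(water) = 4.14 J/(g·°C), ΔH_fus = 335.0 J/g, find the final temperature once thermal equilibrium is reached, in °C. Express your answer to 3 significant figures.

T_f = 52.6 °C

Heat to bring ice to 0 °C and melt it: q₁ = 30.8×2.07×16.8 + 30.8×335.0 = 11389 J
Heat the water can supply cooling to 0 °C: 292.6×4.14×67.5 = 81767.1 J > q₁, so all ice melts.
Energy balance: 292.6×4.14×(67.5 − T) = 11389 + 30.8×4.14×(T − 0)
1211.364(67.5 − T) = 11389 + 127.512 T
81767.1 − 11389 = 1338.876 T
T = 70378.1 / 1338.876 = 52.57 °C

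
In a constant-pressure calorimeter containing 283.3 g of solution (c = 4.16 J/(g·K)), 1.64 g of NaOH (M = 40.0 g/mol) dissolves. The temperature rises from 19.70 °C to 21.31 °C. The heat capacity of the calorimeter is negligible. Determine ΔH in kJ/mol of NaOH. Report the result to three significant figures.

|ΔT| = |21.31 − 19.70| = 1.61 °C
|q_surr| = (283.3 × 4.16) × 1.61 = 1178.528 × 1.61 = 1897 J
n(NaOH) = 1.64 / 40.0 = 0.04100 mol
Temperature rose, so q_rxn = −|q_surr| = -1.897 kJ
ΔH = q_rxn / n = -46.27 kJ/mol

ΔH = -46.3 kJ/mol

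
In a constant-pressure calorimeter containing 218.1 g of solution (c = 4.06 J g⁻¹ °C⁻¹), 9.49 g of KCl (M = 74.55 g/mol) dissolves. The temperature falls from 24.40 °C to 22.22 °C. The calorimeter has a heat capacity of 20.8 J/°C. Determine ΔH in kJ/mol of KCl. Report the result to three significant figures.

|ΔT| = |22.22 − 24.40| = 2.18 °C
|q_surr| = (218.1 × 4.06 + 20.8) × 2.18 = 906.286 × 2.18 = 1976 J
n(KCl) = 9.49 / 74.55 = 0.1273 mol
Temperature fell, so q_rxn = +|q_surr| = 1.976 kJ
ΔH = q_rxn / n = 15.52 kJ/mol

ΔH = 15.5 kJ/mol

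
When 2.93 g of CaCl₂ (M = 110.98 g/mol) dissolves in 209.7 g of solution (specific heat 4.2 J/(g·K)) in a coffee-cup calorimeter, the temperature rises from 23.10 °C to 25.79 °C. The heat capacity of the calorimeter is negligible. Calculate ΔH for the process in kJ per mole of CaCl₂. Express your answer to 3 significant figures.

ΔH = -89.7 kJ/mol

|ΔT| = |25.79 − 23.10| = 2.69 °C
|q_surr| = (209.7 × 4.2) × 2.69 = 880.74 × 2.69 = 2369 J
n(CaCl₂) = 2.93 / 110.98 = 0.02640 mol
Temperature rose, so q_rxn = −|q_surr| = -2.369 kJ
ΔH = q_rxn / n = -89.73 kJ/mol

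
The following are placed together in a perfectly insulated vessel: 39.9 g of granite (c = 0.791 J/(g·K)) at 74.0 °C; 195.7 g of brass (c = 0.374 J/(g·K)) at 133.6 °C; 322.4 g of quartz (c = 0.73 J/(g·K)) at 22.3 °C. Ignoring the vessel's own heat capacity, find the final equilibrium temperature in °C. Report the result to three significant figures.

Σ mᵢcᵢ(T − Tᵢ) = 0  ⇒  T = Σ mᵢcᵢTᵢ / Σ mᵢcᵢ
Σ mᵢcᵢ = 39.9×0.791 + 195.7×0.374 + 322.4×0.73 = 340.1047
Σ mᵢcᵢTᵢ = 31.5609×74.0 + 73.1918×133.6 + 235.352×22.3 = 17362
T = 17362 / 340.1047 = 51.049 °C

T_f = 51.0 °C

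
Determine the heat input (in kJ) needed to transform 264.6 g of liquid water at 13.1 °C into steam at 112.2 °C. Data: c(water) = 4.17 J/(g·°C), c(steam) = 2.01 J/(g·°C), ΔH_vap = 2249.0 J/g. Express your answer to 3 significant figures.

q = 697 kJ

q1 (heat water 13.1→100.0 °C): 264.6 × 4.17 × 86.9 = 95884 J
q2 (vaporize at 100 °C): 264.6 × 2249.0 = 595085 J
q3 (heat steam 100.0→112.2 °C): 264.6 × 2.01 × 12.2 = 6489 J
Total: 95884 + 595085 + 6489 = 697458 J = 697 kJ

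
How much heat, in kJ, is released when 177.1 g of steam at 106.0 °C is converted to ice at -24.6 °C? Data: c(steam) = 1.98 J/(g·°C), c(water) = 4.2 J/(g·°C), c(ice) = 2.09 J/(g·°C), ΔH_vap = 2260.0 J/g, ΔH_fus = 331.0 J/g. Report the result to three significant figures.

q = 544 kJ

q1 (cool steam 106.0→100 °C): 177.1 × 1.98 × 6.0 = 2104 J
q2 (condense at 100 °C): 177.1 × 2260.0 = 400246 J
q3 (cool water 100→0 °C): 177.1 × 4.2 × 100.0 = 74382 J
q4 (freeze at 0 °C): 177.1 × 331.0 = 58620 J
q5 (cool ice 0→-24.6 °C): 177.1 × 2.09 × 24.6 = 9105 J
Total: 2104 + 400246 + 74382 + 58620 + 9105 = 544457 J = 544 kJ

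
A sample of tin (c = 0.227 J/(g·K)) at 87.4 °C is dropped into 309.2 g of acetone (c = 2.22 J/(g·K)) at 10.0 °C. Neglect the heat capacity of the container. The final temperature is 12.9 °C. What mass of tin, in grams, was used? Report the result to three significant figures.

q_gained = (309.2 × 2.22) × (12.9 − 10.0) = 1991 J
q_lost = m × 0.227 × (87.4 − 12.9) = 16.9115 m
m = 1991 / 16.9115 = 118 g

m = 118 g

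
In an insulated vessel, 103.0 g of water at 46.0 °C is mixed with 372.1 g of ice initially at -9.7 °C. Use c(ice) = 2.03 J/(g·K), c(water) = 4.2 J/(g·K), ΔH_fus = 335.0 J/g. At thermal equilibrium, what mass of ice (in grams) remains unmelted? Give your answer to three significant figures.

m_ice remaining = 335 g

Heat to warm all ice to 0 °C: 372.1×2.03×9.7 = 7327.0 J
Heat released by water cooling to 0 °C: 103.0×4.2×46.0 = 19900 J
19900 J < 7327.0 + 372.1×335.0 = 131980.5 J, so not all ice melts; final T = 0 °C.
Heat left for melting: 19900 − 7327.0 = 12573.0 J
Mass melted = 12573.0 / 335.0 = 37.53 g
Ice remaining = 372.1 − 37.53 = 334.57 g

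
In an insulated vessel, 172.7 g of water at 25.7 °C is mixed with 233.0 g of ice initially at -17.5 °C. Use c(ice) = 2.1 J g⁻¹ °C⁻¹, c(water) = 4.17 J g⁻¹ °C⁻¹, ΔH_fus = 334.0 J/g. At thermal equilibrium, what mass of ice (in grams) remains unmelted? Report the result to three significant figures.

m_ice remaining = 203 g

Heat to warm all ice to 0 °C: 233.0×2.1×17.5 = 8562.8 J
Heat released by water cooling to 0 °C: 172.7×4.17×25.7 = 18508 J
18508 J < 8562.8 + 233.0×334.0 = 86384.8 J, so not all ice melts; final T = 0 °C.
Heat left for melting: 18508 − 8562.8 = 9945.2 J
Mass melted = 9945.2 / 334.0 = 29.78 g
Ice remaining = 233.0 − 29.78 = 203.22 g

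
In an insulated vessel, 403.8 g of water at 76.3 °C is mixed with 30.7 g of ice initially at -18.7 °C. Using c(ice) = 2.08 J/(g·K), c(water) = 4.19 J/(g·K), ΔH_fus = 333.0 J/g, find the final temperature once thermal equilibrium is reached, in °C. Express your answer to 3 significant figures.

Heat to bring ice to 0 °C and melt it: q₁ = 30.7×2.08×18.7 + 30.7×333.0 = 11417 J
Heat the water can supply cooling to 0 °C: 403.8×4.19×76.3 = 129094 J > q₁, so all ice melts.
Energy balance: 403.8×4.19×(76.3 − T) = 11417 + 30.7×4.19×(T − 0)
1691.922(76.3 − T) = 11417 + 128.633 T
129094 − 11417 = 1820.555 T
T = 117677 / 1820.555 = 64.64 °C

T_f = 64.6 °C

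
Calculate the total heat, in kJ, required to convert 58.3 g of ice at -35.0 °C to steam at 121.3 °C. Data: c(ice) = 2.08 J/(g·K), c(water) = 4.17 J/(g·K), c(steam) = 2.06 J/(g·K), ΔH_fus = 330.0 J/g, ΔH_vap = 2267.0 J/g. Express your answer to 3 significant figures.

q1 (heat ice -35.0→0.0 °C): 58.3 × 2.08 × 35.0 = 4244 J
q2 (melt at 0 °C): 58.3 × 330.0 = 19239 J
q3 (heat water 0.0→100.0 °C): 58.3 × 4.17 × 100.0 = 24311 J
q4 (vaporize at 100 °C): 58.3 × 2267.0 = 132166 J
q5 (heat steam 100.0→121.3 °C): 58.3 × 2.06 × 21.3 = 2558 J
Total: 4244 + 19239 + 24311 + 132166 + 2558 = 182518 J = 183 kJ

q = 183 kJ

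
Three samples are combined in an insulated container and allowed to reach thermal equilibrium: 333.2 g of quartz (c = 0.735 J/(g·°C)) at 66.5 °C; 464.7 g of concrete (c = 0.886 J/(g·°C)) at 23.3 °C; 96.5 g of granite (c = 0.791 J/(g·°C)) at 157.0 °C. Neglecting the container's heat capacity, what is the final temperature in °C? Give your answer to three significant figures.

Σ mᵢcᵢ(T − Tᵢ) = 0  ⇒  T = Σ mᵢcᵢTᵢ / Σ mᵢcᵢ
Σ mᵢcᵢ = 333.2×0.735 + 464.7×0.886 + 96.5×0.791 = 732.9577
Σ mᵢcᵢTᵢ = 244.902×66.5 + 411.7242×23.3 + 76.3315×157.0 = 37863
T = 37863 / 732.9577 = 51.66 °C

T_f = 51.7 °C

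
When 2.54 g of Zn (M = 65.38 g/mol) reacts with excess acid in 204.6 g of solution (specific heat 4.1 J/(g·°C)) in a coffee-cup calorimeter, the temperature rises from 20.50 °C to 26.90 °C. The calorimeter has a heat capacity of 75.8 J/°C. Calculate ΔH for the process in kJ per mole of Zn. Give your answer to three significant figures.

ΔH = -151 kJ/mol

|ΔT| = |26.90 − 20.50| = 6.40 °C
|q_surr| = (204.6 × 4.1 + 75.8) × 6.40 = 914.66 × 6.40 = 5854 J
n(Zn) = 2.54 / 65.38 = 0.03885 mol
Temperature rose, so q_rxn = −|q_surr| = -5.854 kJ
ΔH = q_rxn / n = -150.7 kJ/mol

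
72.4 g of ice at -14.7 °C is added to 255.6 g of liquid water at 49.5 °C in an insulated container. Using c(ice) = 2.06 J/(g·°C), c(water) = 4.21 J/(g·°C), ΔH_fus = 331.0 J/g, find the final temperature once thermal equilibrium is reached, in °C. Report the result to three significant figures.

Heat to bring ice to 0 °C and melt it: q₁ = 72.4×2.06×14.7 + 72.4×331.0 = 26157 J
Heat the water can supply cooling to 0 °C: 255.6×4.21×49.5 = 53265.8 J > q₁, so all ice melts.
Energy balance: 255.6×4.21×(49.5 − T) = 26157 + 72.4×4.21×(T − 0)
1076.076(49.5 − T) = 26157 + 304.804 T
53265.8 − 26157 = 1380.880 T
T = 27108.8 / 1380.880 = 19.63 °C

T_f = 19.6 °C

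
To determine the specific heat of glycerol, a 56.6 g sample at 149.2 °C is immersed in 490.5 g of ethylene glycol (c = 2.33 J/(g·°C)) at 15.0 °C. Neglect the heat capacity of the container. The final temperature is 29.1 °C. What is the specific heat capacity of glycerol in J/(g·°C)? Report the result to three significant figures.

c = 2.37 J/(g·°C)

q_gained = (490.5 × 2.33) × (29.1 − 15.0) = 16110 J
q_lost = 56.6 × c × (149.2 − 29.1) = 6797.66 c
Set equal: c = 16110 / 6797.66 = 2.37 J/(g·°C)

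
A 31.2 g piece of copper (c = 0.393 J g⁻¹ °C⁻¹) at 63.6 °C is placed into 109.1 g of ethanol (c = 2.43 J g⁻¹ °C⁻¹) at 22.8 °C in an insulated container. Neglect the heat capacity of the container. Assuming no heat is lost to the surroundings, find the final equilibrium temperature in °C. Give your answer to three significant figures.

Heat lost by copper = heat gained by ethanol.
(31.2)(0.393)(63.6 − T) = (109.1)(2.43)(T − 22.8)
12.2616 (63.6 − T) = 265.113 (T − 22.8)
779.84 − 12.2616 T = 265.113 T − 6044.6
6824.44 = 277.3746 T
T = 24.60 °C

T_f = 24.6 °C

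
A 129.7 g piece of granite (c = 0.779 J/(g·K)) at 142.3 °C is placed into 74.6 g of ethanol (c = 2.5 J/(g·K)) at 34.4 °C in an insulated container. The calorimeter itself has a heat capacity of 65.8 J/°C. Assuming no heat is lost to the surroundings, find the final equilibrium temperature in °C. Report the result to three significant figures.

T_f = 65.3 °C

Heat lost by granite = heat gained by ethanol + calorimeter.
(129.7)(0.779)(142.3 − T) = [(74.6)(2.5) + 65.8](T − 34.4)
101.0363 (142.3 − T) = 252.3 (T − 34.4)
14377 − 101.0363 T = 252.3 T − 8679.1
23056.1 = 353.3363 T
T = 65.25 °C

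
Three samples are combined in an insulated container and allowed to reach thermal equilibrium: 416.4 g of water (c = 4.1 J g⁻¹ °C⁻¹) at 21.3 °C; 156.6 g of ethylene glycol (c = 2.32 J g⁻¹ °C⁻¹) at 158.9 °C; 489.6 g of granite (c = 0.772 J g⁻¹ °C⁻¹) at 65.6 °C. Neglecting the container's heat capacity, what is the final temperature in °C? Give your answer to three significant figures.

T_f = 48.6 °C

Σ mᵢcᵢ(T − Tᵢ) = 0  ⇒  T = Σ mᵢcᵢTᵢ / Σ mᵢcᵢ
Σ mᵢcᵢ = 416.4×4.1 + 156.6×2.32 + 489.6×0.772 = 2448.5232
Σ mᵢcᵢTᵢ = 1707.24×21.3 + 363.312×158.9 + 377.9712×65.6 = 118890
T = 118890 / 2448.5232 = 48.56 °C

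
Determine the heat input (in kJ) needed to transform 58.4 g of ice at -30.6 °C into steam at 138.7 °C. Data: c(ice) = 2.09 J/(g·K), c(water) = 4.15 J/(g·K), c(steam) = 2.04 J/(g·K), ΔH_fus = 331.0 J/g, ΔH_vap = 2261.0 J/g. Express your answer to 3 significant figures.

q1 (heat ice -30.6→0.0 °C): 58.4 × 2.09 × 30.6 = 3735 J
q2 (melt at 0 °C): 58.4 × 331.0 = 19330 J
q3 (heat water 0.0→100.0 °C): 58.4 × 4.15 × 100.0 = 24236 J
q4 (vaporize at 100 °C): 58.4 × 2261.0 = 132042 J
q5 (heat steam 100.0→138.7 °C): 58.4 × 2.04 × 38.7 = 4611 J
Total: 3735 + 19330 + 24236 + 132042 + 4611 = 183954 J = 184 kJ

q = 184 kJ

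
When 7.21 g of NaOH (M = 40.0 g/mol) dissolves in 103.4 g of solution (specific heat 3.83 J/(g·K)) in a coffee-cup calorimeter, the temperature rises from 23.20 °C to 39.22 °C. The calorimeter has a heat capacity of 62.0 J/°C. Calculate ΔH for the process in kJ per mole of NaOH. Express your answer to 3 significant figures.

ΔH = -40.7 kJ/mol

|ΔT| = |39.22 − 23.20| = 16.02 °C
|q_surr| = (103.4 × 3.83 + 62.0) × 16.02 = 458.022 × 16.02 = 7338 J
n(NaOH) = 7.21 / 40.0 = 0.1803 mol
Temperature rose, so q_rxn = −|q_surr| = -7.338 kJ
ΔH = q_rxn / n = -40.70 kJ/mol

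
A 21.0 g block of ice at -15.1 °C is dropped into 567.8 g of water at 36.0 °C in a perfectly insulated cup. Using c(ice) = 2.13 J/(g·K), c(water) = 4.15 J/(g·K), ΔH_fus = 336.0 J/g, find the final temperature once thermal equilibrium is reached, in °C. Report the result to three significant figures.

T_f = 31.6 °C

Heat to bring ice to 0 °C and melt it: q₁ = 21.0×2.13×15.1 + 21.0×336.0 = 7731.4 J
Heat the water can supply cooling to 0 °C: 567.8×4.15×36.0 = 84829.3 J > q₁, so all ice melts.
Energy balance: 567.8×4.15×(36.0 − T) = 7731.4 + 21.0×4.15×(T − 0)
2356.37(36.0 − T) = 7731.4 + 87.15 T
84829.3 − 7731.4 = 2443.52 T
T = 77097.9 / 2443.52 = 31.55 °C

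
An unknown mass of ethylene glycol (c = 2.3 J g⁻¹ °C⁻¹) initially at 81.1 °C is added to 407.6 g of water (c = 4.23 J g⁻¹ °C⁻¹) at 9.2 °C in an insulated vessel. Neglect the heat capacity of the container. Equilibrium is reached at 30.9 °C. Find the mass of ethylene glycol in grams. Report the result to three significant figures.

q_gained = (407.6 × 4.23) × (30.9 − 9.2) = 37410 J
q_lost = m × 2.3 × (81.1 − 30.9) = 115.46 m
m = 37410 / 115.46 = 324 g

m = 324 g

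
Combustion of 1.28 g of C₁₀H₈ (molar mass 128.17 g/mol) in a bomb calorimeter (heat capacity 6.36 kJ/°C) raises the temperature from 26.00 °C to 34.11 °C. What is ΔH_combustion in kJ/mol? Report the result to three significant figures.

ΔH = -5160 kJ/mol

ΔT = 34.11 − 26.00 = 8.11 °C
q_cal = C_cal × ΔT = 6.36 × 8.11 = 51.5796 kJ
n = 1.28 / 128.17 = 0.009987 mol
q_rxn = −q_cal = -51.5796 kJ
ΔH = -51.5796 / 0.009987 = -5164.7 kJ/mol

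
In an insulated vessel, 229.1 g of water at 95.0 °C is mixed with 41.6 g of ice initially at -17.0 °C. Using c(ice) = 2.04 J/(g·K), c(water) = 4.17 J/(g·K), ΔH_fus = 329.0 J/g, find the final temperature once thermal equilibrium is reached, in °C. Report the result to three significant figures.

T_f = 67.0 °C

Heat to bring ice to 0 °C and melt it: q₁ = 41.6×2.04×17.0 + 41.6×329.0 = 15129 J
Heat the water can supply cooling to 0 °C: 229.1×4.17×95.0 = 90758.0 J > q₁, so all ice melts.
Energy balance: 229.1×4.17×(95.0 − T) = 15129 + 41.6×4.17×(T − 0)
955.347(95.0 − T) = 15129 + 173.472 T
90758.0 − 15129 = 1128.819 T
T = 75629.0 / 1128.819 = 67.00 °C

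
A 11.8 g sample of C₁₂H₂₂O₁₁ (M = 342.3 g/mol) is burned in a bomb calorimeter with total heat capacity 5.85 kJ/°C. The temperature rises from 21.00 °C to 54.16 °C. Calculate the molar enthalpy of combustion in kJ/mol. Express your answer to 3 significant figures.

ΔH = -5630 kJ/mol

ΔT = 54.16 − 21.00 = 33.16 °C
q_cal = C_cal × ΔT = 5.85 × 33.16 = 193.986 kJ
n = 11.8 / 342.3 = 0.03447 mol
q_rxn = −q_cal = -193.986 kJ
ΔH = -193.986 / 0.03447 = -5628 kJ/mol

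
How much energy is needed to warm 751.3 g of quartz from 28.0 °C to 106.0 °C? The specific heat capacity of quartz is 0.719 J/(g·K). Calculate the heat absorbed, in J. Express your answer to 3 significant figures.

q = m c ΔT = 751.3 × 0.719 × (106.0 − 28.0)
q = 751.3 × 0.719 × 78.0 = 42130 J

q = 42100 J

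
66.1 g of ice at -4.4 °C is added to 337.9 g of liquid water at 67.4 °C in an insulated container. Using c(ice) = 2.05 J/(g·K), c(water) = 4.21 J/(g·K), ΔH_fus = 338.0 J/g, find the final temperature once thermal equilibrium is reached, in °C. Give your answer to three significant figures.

Heat to bring ice to 0 °C and melt it: q₁ = 66.1×2.05×4.4 + 66.1×338.0 = 22938 J
Heat the water can supply cooling to 0 °C: 337.9×4.21×67.4 = 95880.5 J > q₁, so all ice melts.
Energy balance: 337.9×4.21×(67.4 − T) = 22938 + 66.1×4.21×(T − 0)
1422.559(67.4 − T) = 22938 + 278.281 T
95880.5 − 22938 = 1700.840 T
T = 72942.5 / 1700.840 = 42.89 °C

T_f = 42.9 °C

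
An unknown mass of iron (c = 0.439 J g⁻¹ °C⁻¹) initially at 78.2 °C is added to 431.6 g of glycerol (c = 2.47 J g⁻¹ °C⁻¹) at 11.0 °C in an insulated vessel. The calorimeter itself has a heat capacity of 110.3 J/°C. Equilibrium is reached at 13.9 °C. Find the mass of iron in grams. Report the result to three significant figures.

q_gained = (431.6 × 2.47 + 110.3) × (13.9 − 11.0) = 3411 J
q_lost = m × 0.439 × (78.2 − 13.9) = 28.2277 m
m = 3411 / 28.2277 = 121 g

m = 121 g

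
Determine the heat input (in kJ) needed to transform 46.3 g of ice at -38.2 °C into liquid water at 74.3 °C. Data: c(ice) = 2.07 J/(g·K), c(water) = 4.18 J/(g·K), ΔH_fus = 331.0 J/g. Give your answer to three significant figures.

q1 (heat ice -38.2→0.0 °C): 46.3 × 2.07 × 38.2 = 3661 J
q2 (melt at 0 °C): 46.3 × 331.0 = 15325 J
q3 (heat water 0.0→74.3 °C): 46.3 × 4.18 × 74.3 = 14380 J
Total: 3661 + 15325 + 14380 = 33366 J = 33.4 kJ

q = 33.4 kJ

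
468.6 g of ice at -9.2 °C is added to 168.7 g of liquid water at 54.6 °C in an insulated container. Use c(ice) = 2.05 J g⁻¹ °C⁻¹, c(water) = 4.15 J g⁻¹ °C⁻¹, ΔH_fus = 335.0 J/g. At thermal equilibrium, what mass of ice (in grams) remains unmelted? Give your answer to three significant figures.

Heat to warm all ice to 0 °C: 468.6×2.05×9.2 = 8837.8 J
Heat released by water cooling to 0 °C: 168.7×4.15×54.6 = 38226 J
38226 J < 8837.8 + 468.6×335.0 = 165818.8 J, so not all ice melts; final T = 0 °C.
Heat left for melting: 38226 − 8837.8 = 29388.2 J
Mass melted = 29388.2 / 335.0 = 87.73 g
Ice remaining = 468.6 − 87.73 = 380.87 g

m_ice remaining = 381 g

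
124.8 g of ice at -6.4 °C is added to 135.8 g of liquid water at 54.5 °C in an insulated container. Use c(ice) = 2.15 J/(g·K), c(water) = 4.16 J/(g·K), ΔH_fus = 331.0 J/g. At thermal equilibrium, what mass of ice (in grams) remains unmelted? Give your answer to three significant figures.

m_ice remaining = 37.0 g

Heat to warm all ice to 0 °C: 124.8×2.15×6.4 = 1717.2 J
Heat released by water cooling to 0 °C: 135.8×4.16×54.5 = 30789 J
30789 J < 1717.2 + 124.8×331.0 = 43026.0 J, so not all ice melts; final T = 0 °C.
Heat left for melting: 30789 − 1717.2 = 29071.8 J
Mass melted = 29071.8 / 331.0 = 87.83 g
Ice remaining = 124.8 − 87.83 = 36.97 g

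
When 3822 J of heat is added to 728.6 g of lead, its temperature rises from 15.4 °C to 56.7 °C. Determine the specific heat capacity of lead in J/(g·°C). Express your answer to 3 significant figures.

c = q / (m ΔT) = 3822 / (728.6 × 41.3)
c = 3822 / 30091.18 = 0.127 J/(g·°C)

c = 0.127 J/(g·°C)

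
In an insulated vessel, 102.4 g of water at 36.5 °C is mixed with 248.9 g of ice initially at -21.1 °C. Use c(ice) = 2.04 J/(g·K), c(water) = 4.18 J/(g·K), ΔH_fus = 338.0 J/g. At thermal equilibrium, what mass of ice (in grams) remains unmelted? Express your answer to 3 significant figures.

m_ice remaining = 234 g

Heat to warm all ice to 0 °C: 248.9×2.04×21.1 = 10714 J
Heat released by water cooling to 0 °C: 102.4×4.18×36.5 = 15623 J
15623 J < 10714 + 248.9×338.0 = 94842.2 J, so not all ice melts; final T = 0 °C.
Heat left for melting: 15623 − 10714 = 4909 J
Mass melted = 4909 / 338.0 = 14.52 g
Ice remaining = 248.9 − 14.52 = 234.38 g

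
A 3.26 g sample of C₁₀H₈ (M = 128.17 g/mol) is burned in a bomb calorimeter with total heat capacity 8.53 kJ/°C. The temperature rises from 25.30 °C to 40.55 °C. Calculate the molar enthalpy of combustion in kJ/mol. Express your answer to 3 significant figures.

ΔT = 40.55 − 25.30 = 15.25 °C
q_cal = C_cal × ΔT = 8.53 × 15.25 = 130.0825 kJ
n = 3.26 / 128.17 = 0.025435 mol
q_rxn = −q_cal = -130.0825 kJ
ΔH = -130.0825 / 0.025435 = -5114 kJ/mol

ΔH = -5110 kJ/mol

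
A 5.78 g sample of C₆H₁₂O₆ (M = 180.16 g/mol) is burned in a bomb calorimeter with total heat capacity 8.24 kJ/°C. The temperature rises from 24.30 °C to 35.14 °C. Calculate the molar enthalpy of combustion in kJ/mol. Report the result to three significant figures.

ΔT = 35.14 − 24.30 = 10.84 °C
q_cal = C_cal × ΔT = 8.24 × 10.84 = 89.3216 kJ
n = 5.78 / 180.16 = 0.03208 mol
q_rxn = −q_cal = -89.3216 kJ
ΔH = -89.3216 / 0.03208 = -2784 kJ/mol

ΔH = -2780 kJ/mol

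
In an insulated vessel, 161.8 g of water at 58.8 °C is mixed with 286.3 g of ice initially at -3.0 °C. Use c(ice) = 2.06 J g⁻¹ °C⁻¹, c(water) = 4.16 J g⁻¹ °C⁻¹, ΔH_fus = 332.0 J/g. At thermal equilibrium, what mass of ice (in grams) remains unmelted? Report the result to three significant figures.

m_ice remaining = 172 g

Heat to warm all ice to 0 °C: 286.3×2.06×3.0 = 1769.3 J
Heat released by water cooling to 0 °C: 161.8×4.16×58.8 = 39578 J
39578 J < 1769.3 + 286.3×332.0 = 96820.9 J, so not all ice melts; final T = 0 °C.
Heat left for melting: 39578 − 1769.3 = 37808.7 J
Mass melted = 37808.7 / 332.0 = 113.9 g
Ice remaining = 286.3 − 113.9 = 172.4 g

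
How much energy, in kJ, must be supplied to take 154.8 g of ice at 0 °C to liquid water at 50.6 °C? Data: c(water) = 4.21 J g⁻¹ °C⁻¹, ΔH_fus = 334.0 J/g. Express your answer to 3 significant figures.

q = 84.7 kJ

q1 (melt at 0 °C): 154.8 × 334.0 = 51703 J
q2 (heat water 0.0→50.6 °C): 154.8 × 4.21 × 50.6 = 32976 J
Total: 51703 + 32976 = 84679 J = 84.7 kJ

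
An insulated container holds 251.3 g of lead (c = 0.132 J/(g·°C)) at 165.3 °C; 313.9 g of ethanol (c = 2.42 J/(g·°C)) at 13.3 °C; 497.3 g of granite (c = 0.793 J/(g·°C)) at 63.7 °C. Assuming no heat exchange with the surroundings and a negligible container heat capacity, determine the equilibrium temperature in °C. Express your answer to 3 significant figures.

Σ mᵢcᵢ(T − Tᵢ) = 0  ⇒  T = Σ mᵢcᵢTᵢ / Σ mᵢcᵢ
Σ mᵢcᵢ = 251.3×0.132 + 313.9×2.42 + 497.3×0.793 = 1187.1685
Σ mᵢcᵢTᵢ = 33.1716×165.3 + 759.638×13.3 + 394.3589×63.7 = 40707
T = 40707 / 1187.1685 = 34.29 °C

T_f = 34.3 °C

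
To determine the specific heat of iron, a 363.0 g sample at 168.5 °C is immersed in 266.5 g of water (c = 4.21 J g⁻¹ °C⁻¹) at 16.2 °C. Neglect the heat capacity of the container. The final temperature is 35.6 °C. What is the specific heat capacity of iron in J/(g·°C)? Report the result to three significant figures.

q_gained = (266.5 × 4.21) × (35.6 − 16.2) = 21770 J
q_lost = 363.0 × c × (168.5 − 35.6) = 48242.7 c
Set equal: c = 21770 / 48242.7 = 0.451 J/(g·°C)

c = 0.451 J/(g·°C)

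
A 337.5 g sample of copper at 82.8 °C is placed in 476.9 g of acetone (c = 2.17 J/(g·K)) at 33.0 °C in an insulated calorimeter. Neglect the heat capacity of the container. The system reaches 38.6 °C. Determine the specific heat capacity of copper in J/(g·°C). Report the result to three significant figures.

q_gained = (476.9 × 2.17) × (38.6 − 33.0) = 5795 J
q_lost = 337.5 × c × (82.8 − 38.6) = 14917.5 c
Set equal: c = 5795 / 14917.5 = 0.388 J/(g·°C)

c = 0.388 J/(g·°C)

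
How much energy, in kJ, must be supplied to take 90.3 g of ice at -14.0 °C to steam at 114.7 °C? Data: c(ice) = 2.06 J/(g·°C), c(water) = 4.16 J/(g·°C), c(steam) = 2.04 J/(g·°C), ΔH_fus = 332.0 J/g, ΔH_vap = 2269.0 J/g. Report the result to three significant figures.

q = 278 kJ

q1 (heat ice -14.0→0.0 °C): 90.3 × 2.06 × 14.0 = 2604 J
q2 (melt at 0 °C): 90.3 × 332.0 = 29980 J
q3 (heat water 0.0→100.0 °C): 90.3 × 4.16 × 100.0 = 37565 J
q4 (vaporize at 100 °C): 90.3 × 2269.0 = 204891 J
q5 (heat steam 100.0→114.7 °C): 90.3 × 2.04 × 14.7 = 2708 J
Total: 2604 + 29980 + 37565 + 204891 + 2708 = 277748 J = 278 kJ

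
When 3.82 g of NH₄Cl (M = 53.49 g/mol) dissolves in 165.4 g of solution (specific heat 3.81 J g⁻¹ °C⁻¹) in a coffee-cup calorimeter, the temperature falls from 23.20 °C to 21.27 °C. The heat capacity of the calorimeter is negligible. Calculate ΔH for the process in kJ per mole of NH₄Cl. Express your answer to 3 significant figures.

ΔH = 17.0 kJ/mol

|ΔT| = |21.27 − 23.20| = 1.93 °C
|q_surr| = (165.4 × 3.81) × 1.93 = 630.174 × 1.93 = 1216 J
n(NH₄Cl) = 3.82 / 53.49 = 0.07142 mol
Temperature fell, so q_rxn = +|q_surr| = 1.216 kJ
ΔH = q_rxn / n = 17.03 kJ/mol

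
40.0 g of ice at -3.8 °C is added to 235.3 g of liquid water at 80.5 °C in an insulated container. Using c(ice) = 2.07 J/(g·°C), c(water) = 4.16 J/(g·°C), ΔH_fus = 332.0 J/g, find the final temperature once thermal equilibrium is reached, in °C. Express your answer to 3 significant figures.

Heat to bring ice to 0 °C and melt it: q₁ = 40.0×2.07×3.8 + 40.0×332.0 = 13595 J
Heat the water can supply cooling to 0 °C: 235.3×4.16×80.5 = 78797.3 J > q₁, so all ice melts.
Energy balance: 235.3×4.16×(80.5 − T) = 13595 + 40.0×4.16×(T − 0)
978.848(80.5 − T) = 13595 + 166.4 T
78797.3 − 13595 = 1145.248 T
T = 65202.3 / 1145.248 = 56.93 °C

T_f = 56.9 °C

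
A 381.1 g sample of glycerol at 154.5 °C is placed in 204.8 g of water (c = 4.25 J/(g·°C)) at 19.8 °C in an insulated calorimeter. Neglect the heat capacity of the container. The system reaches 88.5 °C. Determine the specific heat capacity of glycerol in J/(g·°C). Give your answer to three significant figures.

q_gained = (204.8 × 4.25) × (88.5 − 19.8) = 59800 J
q_lost = 381.1 × c × (154.5 − 88.5) = 25152.6 c
Set equal: c = 59800 / 25152.6 = 2.38 J/(g·°C)

c = 2.38 J/(g·°C)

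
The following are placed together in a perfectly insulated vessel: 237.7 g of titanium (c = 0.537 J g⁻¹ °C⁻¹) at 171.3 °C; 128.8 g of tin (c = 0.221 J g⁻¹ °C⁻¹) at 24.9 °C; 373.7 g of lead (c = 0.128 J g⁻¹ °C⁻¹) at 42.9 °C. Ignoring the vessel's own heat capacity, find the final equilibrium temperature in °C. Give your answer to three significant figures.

T_f = 121 °C

Σ mᵢcᵢ(T − Tᵢ) = 0  ⇒  T = Σ mᵢcᵢTᵢ / Σ mᵢcᵢ
Σ mᵢcᵢ = 237.7×0.537 + 128.8×0.221 + 373.7×0.128 = 203.9433
Σ mᵢcᵢTᵢ = 127.6449×171.3 + 28.4648×24.9 + 47.8336×42.9 = 24626
T = 24626 / 203.9433 = 120.7 °C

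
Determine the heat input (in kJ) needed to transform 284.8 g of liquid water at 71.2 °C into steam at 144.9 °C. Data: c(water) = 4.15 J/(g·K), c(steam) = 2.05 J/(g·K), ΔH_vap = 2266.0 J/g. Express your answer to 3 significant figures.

q = 706 kJ

q1 (heat water 71.2→100.0 °C): 284.8 × 4.15 × 28.8 = 34039 J
q2 (vaporize at 100 °C): 284.8 × 2266.0 = 645357 J
q3 (heat steam 100.0→144.9 °C): 284.8 × 2.05 × 44.9 = 26214 J
Total: 34039 + 645357 + 26214 = 705610 J = 706 kJ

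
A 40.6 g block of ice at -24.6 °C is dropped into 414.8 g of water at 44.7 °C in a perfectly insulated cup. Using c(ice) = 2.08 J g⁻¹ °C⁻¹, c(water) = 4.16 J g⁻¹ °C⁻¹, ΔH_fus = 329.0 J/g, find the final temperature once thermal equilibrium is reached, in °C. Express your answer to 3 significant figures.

T_f = 32.6 °C

Heat to bring ice to 0 °C and melt it: q₁ = 40.6×2.08×24.6 + 40.6×329.0 = 15435 J
Heat the water can supply cooling to 0 °C: 414.8×4.16×44.7 = 77132.9 J > q₁, so all ice melts.
Energy balance: 414.8×4.16×(44.7 − T) = 15435 + 40.6×4.16×(T − 0)
1725.568(44.7 − T) = 15435 + 168.896 T
77132.9 − 15435 = 1894.464 T
T = 61697.9 / 1894.464 = 32.57 °C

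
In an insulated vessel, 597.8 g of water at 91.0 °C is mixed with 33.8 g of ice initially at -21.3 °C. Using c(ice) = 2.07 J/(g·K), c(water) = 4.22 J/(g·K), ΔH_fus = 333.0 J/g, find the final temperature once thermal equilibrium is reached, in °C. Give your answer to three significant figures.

T_f = 81.3 °C

Heat to bring ice to 0 °C and melt it: q₁ = 33.8×2.07×21.3 + 33.8×333.0 = 12746 J
Heat the water can supply cooling to 0 °C: 597.8×4.22×91.0 = 229567 J > q₁, so all ice melts.
Energy balance: 597.8×4.22×(91.0 − T) = 12746 + 33.8×4.22×(T − 0)
2522.716(91.0 − T) = 12746 + 142.636 T
229567 − 12746 = 2665.352 T
T = 216821 / 2665.352 = 81.348 °C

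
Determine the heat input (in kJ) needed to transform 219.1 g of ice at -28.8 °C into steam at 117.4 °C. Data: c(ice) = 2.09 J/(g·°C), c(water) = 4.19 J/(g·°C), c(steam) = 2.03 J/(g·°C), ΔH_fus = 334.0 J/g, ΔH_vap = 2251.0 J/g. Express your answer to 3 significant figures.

q1 (heat ice -28.8→0.0 °C): 219.1 × 2.09 × 28.8 = 13188 J
q2 (melt at 0 °C): 219.1 × 334.0 = 73179 J
q3 (heat water 0.0→100.0 °C): 219.1 × 4.19 × 100.0 = 91803 J
q4 (vaporize at 100 °C): 219.1 × 2251.0 = 493194 J
q5 (heat steam 100.0→117.4 °C): 219.1 × 2.03 × 17.4 = 7739 J
Total: 13188 + 73179 + 91803 + 493194 + 7739 = 679103 J = 679 kJ

q = 679 kJ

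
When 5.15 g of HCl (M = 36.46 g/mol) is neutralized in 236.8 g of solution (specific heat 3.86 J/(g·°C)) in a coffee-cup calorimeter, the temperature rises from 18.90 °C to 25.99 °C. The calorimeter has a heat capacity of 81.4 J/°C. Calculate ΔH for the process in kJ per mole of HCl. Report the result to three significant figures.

ΔH = -50.0 kJ/mol

|ΔT| = |25.99 − 18.90| = 7.09 °C
|q_surr| = (236.8 × 3.86 + 81.4) × 7.09 = 995.448 × 7.09 = 7058 J
n(HCl) = 5.15 / 36.46 = 0.1413 mol
Temperature rose, so q_rxn = −|q_surr| = -7.058 kJ
ΔH = q_rxn / n = -49.95 kJ/mol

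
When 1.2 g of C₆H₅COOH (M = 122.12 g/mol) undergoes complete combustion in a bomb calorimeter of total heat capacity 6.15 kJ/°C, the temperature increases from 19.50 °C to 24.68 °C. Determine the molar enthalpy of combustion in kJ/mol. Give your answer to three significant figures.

ΔH = -3240 kJ/mol

ΔT = 24.68 − 19.50 = 5.18 °C
q_cal = C_cal × ΔT = 6.15 × 5.18 = 31.857 kJ
n = 1.2 / 122.12 = 0.009826 mol
q_rxn = −q_cal = -31.857 kJ
ΔH = -31.857 / 0.009826 = -3242 kJ/mol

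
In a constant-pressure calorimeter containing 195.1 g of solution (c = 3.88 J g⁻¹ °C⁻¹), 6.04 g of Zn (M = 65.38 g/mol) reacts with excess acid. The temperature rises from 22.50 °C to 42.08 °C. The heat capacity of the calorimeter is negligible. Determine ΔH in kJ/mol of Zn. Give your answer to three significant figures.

|ΔT| = |42.08 − 22.50| = 19.58 °C
|q_surr| = (195.1 × 3.88) × 19.58 = 756.988 × 19.58 = 14820 J
n(Zn) = 6.04 / 65.38 = 0.09238 mol
Temperature rose, so q_rxn = −|q_surr| = -14.82 kJ
ΔH = q_rxn / n = -160.4 kJ/mol

ΔH = -160 kJ/mol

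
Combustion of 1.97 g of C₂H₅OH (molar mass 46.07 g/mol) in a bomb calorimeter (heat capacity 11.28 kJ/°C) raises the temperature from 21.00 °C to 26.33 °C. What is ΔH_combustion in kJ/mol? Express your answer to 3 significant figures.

ΔT = 26.33 − 21.00 = 5.33 °C
q_cal = C_cal × ΔT = 11.28 × 5.33 = 60.1224 kJ
n = 1.97 / 46.07 = 0.04276 mol
q_rxn = −q_cal = -60.1224 kJ
ΔH = -60.1224 / 0.04276 = -1406 kJ/mol

ΔH = -1410 kJ/mol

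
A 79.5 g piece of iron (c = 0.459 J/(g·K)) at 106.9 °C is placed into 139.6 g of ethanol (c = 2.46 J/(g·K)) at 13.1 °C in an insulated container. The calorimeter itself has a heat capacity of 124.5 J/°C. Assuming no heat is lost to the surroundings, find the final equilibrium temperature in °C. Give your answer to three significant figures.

Heat lost by iron = heat gained by ethanol + calorimeter.
(79.5)(0.459)(106.9 − T) = [(139.6)(2.46) + 124.5](T − 13.1)
36.4905 (106.9 − T) = 467.916 (T − 13.1)
3900.8 − 36.4905 T = 467.916 T − 6129.7
10030.5 = 504.4065 T
T = 19.89 °C

T_f = 19.9 °C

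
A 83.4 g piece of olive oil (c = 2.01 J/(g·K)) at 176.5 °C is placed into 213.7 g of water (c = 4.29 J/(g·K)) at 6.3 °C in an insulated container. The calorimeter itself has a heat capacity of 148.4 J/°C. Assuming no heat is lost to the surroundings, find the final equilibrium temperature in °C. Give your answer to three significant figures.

Heat lost by olive oil = heat gained by water + calorimeter.
(83.4)(2.01)(176.5 − T) = [(213.7)(4.29) + 148.4](T − 6.3)
167.634 (176.5 − T) = 1065.173 (T − 6.3)
29587 − 167.634 T = 1065.173 T − 6710.6
36297.6 = 1232.807 T
T = 29.44 °C

T_f = 29.4 °C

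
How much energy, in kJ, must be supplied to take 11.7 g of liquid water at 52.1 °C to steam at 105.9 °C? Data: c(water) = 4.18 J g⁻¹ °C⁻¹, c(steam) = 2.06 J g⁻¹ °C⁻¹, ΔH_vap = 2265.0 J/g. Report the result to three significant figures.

q = 29.0 kJ

q1 (heat water 52.1→100.0 °C): 11.7 × 4.18 × 47.9 = 2343 J
q2 (vaporize at 100 °C): 11.7 × 2265.0 = 26501 J
q3 (heat steam 100.0→105.9 °C): 11.7 × 2.06 × 5.9 = 142 J
Total: 2343 + 26501 + 142 = 28986 J = 29.0 kJ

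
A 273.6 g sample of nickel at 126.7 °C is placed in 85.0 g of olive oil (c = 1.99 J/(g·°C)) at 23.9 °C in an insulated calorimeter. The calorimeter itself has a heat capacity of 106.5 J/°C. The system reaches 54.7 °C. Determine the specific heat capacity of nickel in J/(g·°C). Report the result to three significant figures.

q_gained = (85.0 × 1.99 + 106.5) × (54.7 − 23.9) = 8490 J
q_lost = 273.6 × c × (126.7 − 54.7) = 19699.2 c
Set equal: c = 8490 / 19699.2 = 0.431 J/(g·°C)

c = 0.431 J/(g·°C)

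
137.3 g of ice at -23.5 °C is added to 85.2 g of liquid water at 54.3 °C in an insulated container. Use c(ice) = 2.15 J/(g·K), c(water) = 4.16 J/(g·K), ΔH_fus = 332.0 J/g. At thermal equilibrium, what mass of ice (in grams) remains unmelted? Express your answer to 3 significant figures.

Heat to warm all ice to 0 °C: 137.3×2.15×23.5 = 6937.1 J
Heat released by water cooling to 0 °C: 85.2×4.16×54.3 = 19246 J
19246 J < 6937.1 + 137.3×332.0 = 52520.7 J, so not all ice melts; final T = 0 °C.
Heat left for melting: 19246 − 6937.1 = 12308.9 J
Mass melted = 12308.9 / 332.0 = 37.08 g
Ice remaining = 137.3 − 37.08 = 100.22 g

m_ice remaining = 100 g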